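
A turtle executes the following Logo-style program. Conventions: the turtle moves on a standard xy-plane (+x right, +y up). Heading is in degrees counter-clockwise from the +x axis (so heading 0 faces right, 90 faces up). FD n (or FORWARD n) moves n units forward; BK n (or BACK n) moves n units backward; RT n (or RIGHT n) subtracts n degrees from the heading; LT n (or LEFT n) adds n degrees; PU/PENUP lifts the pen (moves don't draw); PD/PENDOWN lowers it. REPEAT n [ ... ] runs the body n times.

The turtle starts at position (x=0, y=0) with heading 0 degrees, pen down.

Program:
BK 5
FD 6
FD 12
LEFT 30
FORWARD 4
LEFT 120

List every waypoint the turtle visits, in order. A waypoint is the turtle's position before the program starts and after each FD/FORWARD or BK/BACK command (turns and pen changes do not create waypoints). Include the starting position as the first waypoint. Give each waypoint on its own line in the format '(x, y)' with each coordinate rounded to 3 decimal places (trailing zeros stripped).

Executing turtle program step by step:
Start: pos=(0,0), heading=0, pen down
BK 5: (0,0) -> (-5,0) [heading=0, draw]
FD 6: (-5,0) -> (1,0) [heading=0, draw]
FD 12: (1,0) -> (13,0) [heading=0, draw]
LT 30: heading 0 -> 30
FD 4: (13,0) -> (16.464,2) [heading=30, draw]
LT 120: heading 30 -> 150
Final: pos=(16.464,2), heading=150, 4 segment(s) drawn
Waypoints (5 total):
(0, 0)
(-5, 0)
(1, 0)
(13, 0)
(16.464, 2)

Answer: (0, 0)
(-5, 0)
(1, 0)
(13, 0)
(16.464, 2)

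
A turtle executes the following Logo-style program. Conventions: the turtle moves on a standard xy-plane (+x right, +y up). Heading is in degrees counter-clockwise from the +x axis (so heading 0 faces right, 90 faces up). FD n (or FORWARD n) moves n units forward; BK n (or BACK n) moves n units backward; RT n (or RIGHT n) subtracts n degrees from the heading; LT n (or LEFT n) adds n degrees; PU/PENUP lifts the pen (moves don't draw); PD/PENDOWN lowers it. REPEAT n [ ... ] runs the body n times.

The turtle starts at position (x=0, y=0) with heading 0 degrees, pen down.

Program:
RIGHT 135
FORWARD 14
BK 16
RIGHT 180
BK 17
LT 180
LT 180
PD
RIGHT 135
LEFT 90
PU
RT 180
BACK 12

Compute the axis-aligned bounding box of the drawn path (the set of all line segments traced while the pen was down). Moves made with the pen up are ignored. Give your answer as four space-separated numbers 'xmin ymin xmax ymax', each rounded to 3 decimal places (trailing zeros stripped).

Answer: -10.607 -10.607 1.414 1.414

Derivation:
Executing turtle program step by step:
Start: pos=(0,0), heading=0, pen down
RT 135: heading 0 -> 225
FD 14: (0,0) -> (-9.899,-9.899) [heading=225, draw]
BK 16: (-9.899,-9.899) -> (1.414,1.414) [heading=225, draw]
RT 180: heading 225 -> 45
BK 17: (1.414,1.414) -> (-10.607,-10.607) [heading=45, draw]
LT 180: heading 45 -> 225
LT 180: heading 225 -> 45
PD: pen down
RT 135: heading 45 -> 270
LT 90: heading 270 -> 0
PU: pen up
RT 180: heading 0 -> 180
BK 12: (-10.607,-10.607) -> (1.393,-10.607) [heading=180, move]
Final: pos=(1.393,-10.607), heading=180, 3 segment(s) drawn

Segment endpoints: x in {-10.607, -9.899, 0, 1.414}, y in {-10.607, -9.899, 0, 1.414}
xmin=-10.607, ymin=-10.607, xmax=1.414, ymax=1.414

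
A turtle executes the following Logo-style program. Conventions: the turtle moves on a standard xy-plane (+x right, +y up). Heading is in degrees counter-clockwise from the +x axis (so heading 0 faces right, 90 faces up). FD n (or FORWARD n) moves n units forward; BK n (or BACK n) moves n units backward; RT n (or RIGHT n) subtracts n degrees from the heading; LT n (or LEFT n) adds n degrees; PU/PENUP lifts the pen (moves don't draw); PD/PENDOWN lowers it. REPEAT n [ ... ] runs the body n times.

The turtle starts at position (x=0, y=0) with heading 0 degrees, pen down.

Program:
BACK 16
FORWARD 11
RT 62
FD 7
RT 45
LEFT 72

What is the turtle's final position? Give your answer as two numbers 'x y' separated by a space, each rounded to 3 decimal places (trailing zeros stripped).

Executing turtle program step by step:
Start: pos=(0,0), heading=0, pen down
BK 16: (0,0) -> (-16,0) [heading=0, draw]
FD 11: (-16,0) -> (-5,0) [heading=0, draw]
RT 62: heading 0 -> 298
FD 7: (-5,0) -> (-1.714,-6.181) [heading=298, draw]
RT 45: heading 298 -> 253
LT 72: heading 253 -> 325
Final: pos=(-1.714,-6.181), heading=325, 3 segment(s) drawn

Answer: -1.714 -6.181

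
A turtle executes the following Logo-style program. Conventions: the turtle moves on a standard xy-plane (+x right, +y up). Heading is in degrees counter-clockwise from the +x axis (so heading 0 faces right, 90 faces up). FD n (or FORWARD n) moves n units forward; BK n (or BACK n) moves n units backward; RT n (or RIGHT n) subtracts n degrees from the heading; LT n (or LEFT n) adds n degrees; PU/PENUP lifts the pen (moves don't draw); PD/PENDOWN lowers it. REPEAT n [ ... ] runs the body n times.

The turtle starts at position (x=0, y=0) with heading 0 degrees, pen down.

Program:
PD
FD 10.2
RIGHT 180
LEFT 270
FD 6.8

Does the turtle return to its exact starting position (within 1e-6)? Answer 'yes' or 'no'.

Answer: no

Derivation:
Executing turtle program step by step:
Start: pos=(0,0), heading=0, pen down
PD: pen down
FD 10.2: (0,0) -> (10.2,0) [heading=0, draw]
RT 180: heading 0 -> 180
LT 270: heading 180 -> 90
FD 6.8: (10.2,0) -> (10.2,6.8) [heading=90, draw]
Final: pos=(10.2,6.8), heading=90, 2 segment(s) drawn

Start position: (0, 0)
Final position: (10.2, 6.8)
Distance = 12.259; >= 1e-6 -> NOT closed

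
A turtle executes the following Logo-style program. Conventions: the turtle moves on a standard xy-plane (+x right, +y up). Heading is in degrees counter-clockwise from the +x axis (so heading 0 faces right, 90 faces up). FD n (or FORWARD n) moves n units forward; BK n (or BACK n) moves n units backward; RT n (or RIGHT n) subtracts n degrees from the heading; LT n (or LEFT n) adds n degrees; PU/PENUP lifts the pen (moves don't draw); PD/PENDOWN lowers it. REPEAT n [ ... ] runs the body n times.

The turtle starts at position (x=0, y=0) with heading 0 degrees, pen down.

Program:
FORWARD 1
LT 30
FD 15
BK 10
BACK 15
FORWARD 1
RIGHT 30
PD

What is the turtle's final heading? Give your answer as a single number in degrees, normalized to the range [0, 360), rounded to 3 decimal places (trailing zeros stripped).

Answer: 0

Derivation:
Executing turtle program step by step:
Start: pos=(0,0), heading=0, pen down
FD 1: (0,0) -> (1,0) [heading=0, draw]
LT 30: heading 0 -> 30
FD 15: (1,0) -> (13.99,7.5) [heading=30, draw]
BK 10: (13.99,7.5) -> (5.33,2.5) [heading=30, draw]
BK 15: (5.33,2.5) -> (-7.66,-5) [heading=30, draw]
FD 1: (-7.66,-5) -> (-6.794,-4.5) [heading=30, draw]
RT 30: heading 30 -> 0
PD: pen down
Final: pos=(-6.794,-4.5), heading=0, 5 segment(s) drawn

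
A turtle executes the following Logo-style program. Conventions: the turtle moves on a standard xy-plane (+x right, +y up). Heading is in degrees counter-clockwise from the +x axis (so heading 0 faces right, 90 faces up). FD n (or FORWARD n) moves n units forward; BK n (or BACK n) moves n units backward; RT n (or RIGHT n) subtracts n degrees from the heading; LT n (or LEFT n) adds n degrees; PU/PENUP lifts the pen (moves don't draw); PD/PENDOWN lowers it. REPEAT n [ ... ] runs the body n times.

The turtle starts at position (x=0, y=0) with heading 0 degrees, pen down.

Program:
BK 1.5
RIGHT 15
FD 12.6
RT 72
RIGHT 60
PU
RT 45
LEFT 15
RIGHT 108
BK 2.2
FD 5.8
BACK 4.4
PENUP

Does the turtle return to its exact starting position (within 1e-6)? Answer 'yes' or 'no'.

Executing turtle program step by step:
Start: pos=(0,0), heading=0, pen down
BK 1.5: (0,0) -> (-1.5,0) [heading=0, draw]
RT 15: heading 0 -> 345
FD 12.6: (-1.5,0) -> (10.671,-3.261) [heading=345, draw]
RT 72: heading 345 -> 273
RT 60: heading 273 -> 213
PU: pen up
RT 45: heading 213 -> 168
LT 15: heading 168 -> 183
RT 108: heading 183 -> 75
BK 2.2: (10.671,-3.261) -> (10.101,-5.386) [heading=75, move]
FD 5.8: (10.101,-5.386) -> (11.602,0.216) [heading=75, move]
BK 4.4: (11.602,0.216) -> (10.464,-4.034) [heading=75, move]
PU: pen up
Final: pos=(10.464,-4.034), heading=75, 2 segment(s) drawn

Start position: (0, 0)
Final position: (10.464, -4.034)
Distance = 11.214; >= 1e-6 -> NOT closed

Answer: no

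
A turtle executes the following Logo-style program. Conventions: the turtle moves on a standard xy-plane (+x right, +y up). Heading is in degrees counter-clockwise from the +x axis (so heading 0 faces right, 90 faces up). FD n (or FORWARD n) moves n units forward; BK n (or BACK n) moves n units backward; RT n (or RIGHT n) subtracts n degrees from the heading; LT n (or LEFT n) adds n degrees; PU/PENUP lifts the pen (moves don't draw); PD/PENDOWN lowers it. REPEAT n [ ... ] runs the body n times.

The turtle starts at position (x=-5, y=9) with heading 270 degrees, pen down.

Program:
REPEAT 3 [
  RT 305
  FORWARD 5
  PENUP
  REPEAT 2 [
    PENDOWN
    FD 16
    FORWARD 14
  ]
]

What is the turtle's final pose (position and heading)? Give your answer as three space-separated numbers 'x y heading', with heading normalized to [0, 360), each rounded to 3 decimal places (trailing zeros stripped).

Executing turtle program step by step:
Start: pos=(-5,9), heading=270, pen down
REPEAT 3 [
  -- iteration 1/3 --
  RT 305: heading 270 -> 325
  FD 5: (-5,9) -> (-0.904,6.132) [heading=325, draw]
  PU: pen up
  REPEAT 2 [
    -- iteration 1/2 --
    PD: pen down
    FD 16: (-0.904,6.132) -> (12.202,-3.045) [heading=325, draw]
    FD 14: (12.202,-3.045) -> (23.67,-11.075) [heading=325, draw]
    -- iteration 2/2 --
    PD: pen down
    FD 16: (23.67,-11.075) -> (36.777,-20.252) [heading=325, draw]
    FD 14: (36.777,-20.252) -> (48.245,-28.282) [heading=325, draw]
  ]
  -- iteration 2/3 --
  RT 305: heading 325 -> 20
  FD 5: (48.245,-28.282) -> (52.943,-26.572) [heading=20, draw]
  PU: pen up
  REPEAT 2 [
    -- iteration 1/2 --
    PD: pen down
    FD 16: (52.943,-26.572) -> (67.978,-21.1) [heading=20, draw]
    FD 14: (67.978,-21.1) -> (81.134,-16.312) [heading=20, draw]
    -- iteration 2/2 --
    PD: pen down
    FD 16: (81.134,-16.312) -> (96.169,-10.839) [heading=20, draw]
    FD 14: (96.169,-10.839) -> (109.325,-6.051) [heading=20, draw]
  ]
  -- iteration 3/3 --
  RT 305: heading 20 -> 75
  FD 5: (109.325,-6.051) -> (110.619,-1.222) [heading=75, draw]
  PU: pen up
  REPEAT 2 [
    -- iteration 1/2 --
    PD: pen down
    FD 16: (110.619,-1.222) -> (114.76,14.233) [heading=75, draw]
    FD 14: (114.76,14.233) -> (118.384,27.756) [heading=75, draw]
    -- iteration 2/2 --
    PD: pen down
    FD 16: (118.384,27.756) -> (122.525,43.211) [heading=75, draw]
    FD 14: (122.525,43.211) -> (126.148,56.734) [heading=75, draw]
  ]
]
Final: pos=(126.148,56.734), heading=75, 15 segment(s) drawn

Answer: 126.148 56.734 75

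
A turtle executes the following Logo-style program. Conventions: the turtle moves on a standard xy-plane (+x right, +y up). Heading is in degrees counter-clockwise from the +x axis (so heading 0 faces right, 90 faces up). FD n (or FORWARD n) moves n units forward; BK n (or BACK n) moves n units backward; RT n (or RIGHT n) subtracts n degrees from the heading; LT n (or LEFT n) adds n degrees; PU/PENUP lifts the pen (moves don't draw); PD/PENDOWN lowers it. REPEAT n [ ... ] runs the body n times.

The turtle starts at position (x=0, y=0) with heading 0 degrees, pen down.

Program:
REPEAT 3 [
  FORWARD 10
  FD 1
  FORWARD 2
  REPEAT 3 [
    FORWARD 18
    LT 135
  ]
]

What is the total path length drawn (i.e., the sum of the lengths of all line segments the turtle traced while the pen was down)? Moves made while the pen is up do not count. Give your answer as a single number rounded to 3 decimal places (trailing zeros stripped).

Executing turtle program step by step:
Start: pos=(0,0), heading=0, pen down
REPEAT 3 [
  -- iteration 1/3 --
  FD 10: (0,0) -> (10,0) [heading=0, draw]
  FD 1: (10,0) -> (11,0) [heading=0, draw]
  FD 2: (11,0) -> (13,0) [heading=0, draw]
  REPEAT 3 [
    -- iteration 1/3 --
    FD 18: (13,0) -> (31,0) [heading=0, draw]
    LT 135: heading 0 -> 135
    -- iteration 2/3 --
    FD 18: (31,0) -> (18.272,12.728) [heading=135, draw]
    LT 135: heading 135 -> 270
    -- iteration 3/3 --
    FD 18: (18.272,12.728) -> (18.272,-5.272) [heading=270, draw]
    LT 135: heading 270 -> 45
  ]
  -- iteration 2/3 --
  FD 10: (18.272,-5.272) -> (25.343,1.799) [heading=45, draw]
  FD 1: (25.343,1.799) -> (26.05,2.506) [heading=45, draw]
  FD 2: (26.05,2.506) -> (27.464,3.92) [heading=45, draw]
  REPEAT 3 [
    -- iteration 1/3 --
    FD 18: (27.464,3.92) -> (40.192,16.648) [heading=45, draw]
    LT 135: heading 45 -> 180
    -- iteration 2/3 --
    FD 18: (40.192,16.648) -> (22.192,16.648) [heading=180, draw]
    LT 135: heading 180 -> 315
    -- iteration 3/3 --
    FD 18: (22.192,16.648) -> (34.92,3.92) [heading=315, draw]
    LT 135: heading 315 -> 90
  ]
  -- iteration 3/3 --
  FD 10: (34.92,3.92) -> (34.92,13.92) [heading=90, draw]
  FD 1: (34.92,13.92) -> (34.92,14.92) [heading=90, draw]
  FD 2: (34.92,14.92) -> (34.92,16.92) [heading=90, draw]
  REPEAT 3 [
    -- iteration 1/3 --
    FD 18: (34.92,16.92) -> (34.92,34.92) [heading=90, draw]
    LT 135: heading 90 -> 225
    -- iteration 2/3 --
    FD 18: (34.92,34.92) -> (22.192,22.192) [heading=225, draw]
    LT 135: heading 225 -> 0
    -- iteration 3/3 --
    FD 18: (22.192,22.192) -> (40.192,22.192) [heading=0, draw]
    LT 135: heading 0 -> 135
  ]
]
Final: pos=(40.192,22.192), heading=135, 18 segment(s) drawn

Segment lengths:
  seg 1: (0,0) -> (10,0), length = 10
  seg 2: (10,0) -> (11,0), length = 1
  seg 3: (11,0) -> (13,0), length = 2
  seg 4: (13,0) -> (31,0), length = 18
  seg 5: (31,0) -> (18.272,12.728), length = 18
  seg 6: (18.272,12.728) -> (18.272,-5.272), length = 18
  seg 7: (18.272,-5.272) -> (25.343,1.799), length = 10
  seg 8: (25.343,1.799) -> (26.05,2.506), length = 1
  seg 9: (26.05,2.506) -> (27.464,3.92), length = 2
  seg 10: (27.464,3.92) -> (40.192,16.648), length = 18
  seg 11: (40.192,16.648) -> (22.192,16.648), length = 18
  seg 12: (22.192,16.648) -> (34.92,3.92), length = 18
  seg 13: (34.92,3.92) -> (34.92,13.92), length = 10
  seg 14: (34.92,13.92) -> (34.92,14.92), length = 1
  seg 15: (34.92,14.92) -> (34.92,16.92), length = 2
  seg 16: (34.92,16.92) -> (34.92,34.92), length = 18
  seg 17: (34.92,34.92) -> (22.192,22.192), length = 18
  seg 18: (22.192,22.192) -> (40.192,22.192), length = 18
Total = 201

Answer: 201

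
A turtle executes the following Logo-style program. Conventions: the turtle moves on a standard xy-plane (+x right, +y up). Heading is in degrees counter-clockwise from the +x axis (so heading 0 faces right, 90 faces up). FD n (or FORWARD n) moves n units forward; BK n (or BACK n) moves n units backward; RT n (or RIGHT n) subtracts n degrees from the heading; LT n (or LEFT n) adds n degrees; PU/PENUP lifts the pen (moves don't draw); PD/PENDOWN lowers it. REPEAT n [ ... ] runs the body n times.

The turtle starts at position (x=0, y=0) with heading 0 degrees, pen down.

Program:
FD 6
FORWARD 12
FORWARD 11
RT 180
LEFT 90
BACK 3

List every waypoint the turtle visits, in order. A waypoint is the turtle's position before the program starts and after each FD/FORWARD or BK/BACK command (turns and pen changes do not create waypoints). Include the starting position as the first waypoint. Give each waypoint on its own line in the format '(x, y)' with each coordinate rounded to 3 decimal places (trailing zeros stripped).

Executing turtle program step by step:
Start: pos=(0,0), heading=0, pen down
FD 6: (0,0) -> (6,0) [heading=0, draw]
FD 12: (6,0) -> (18,0) [heading=0, draw]
FD 11: (18,0) -> (29,0) [heading=0, draw]
RT 180: heading 0 -> 180
LT 90: heading 180 -> 270
BK 3: (29,0) -> (29,3) [heading=270, draw]
Final: pos=(29,3), heading=270, 4 segment(s) drawn
Waypoints (5 total):
(0, 0)
(6, 0)
(18, 0)
(29, 0)
(29, 3)

Answer: (0, 0)
(6, 0)
(18, 0)
(29, 0)
(29, 3)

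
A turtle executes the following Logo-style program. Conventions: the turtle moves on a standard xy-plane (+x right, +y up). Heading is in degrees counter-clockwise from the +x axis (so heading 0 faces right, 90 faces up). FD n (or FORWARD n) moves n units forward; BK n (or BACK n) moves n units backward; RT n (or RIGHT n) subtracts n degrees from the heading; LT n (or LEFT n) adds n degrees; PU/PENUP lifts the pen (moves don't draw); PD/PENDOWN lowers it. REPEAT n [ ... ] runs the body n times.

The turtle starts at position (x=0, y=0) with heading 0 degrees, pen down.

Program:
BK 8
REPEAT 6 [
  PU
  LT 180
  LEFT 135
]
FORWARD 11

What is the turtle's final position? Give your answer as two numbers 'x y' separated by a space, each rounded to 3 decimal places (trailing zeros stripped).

Answer: -8 11

Derivation:
Executing turtle program step by step:
Start: pos=(0,0), heading=0, pen down
BK 8: (0,0) -> (-8,0) [heading=0, draw]
REPEAT 6 [
  -- iteration 1/6 --
  PU: pen up
  LT 180: heading 0 -> 180
  LT 135: heading 180 -> 315
  -- iteration 2/6 --
  PU: pen up
  LT 180: heading 315 -> 135
  LT 135: heading 135 -> 270
  -- iteration 3/6 --
  PU: pen up
  LT 180: heading 270 -> 90
  LT 135: heading 90 -> 225
  -- iteration 4/6 --
  PU: pen up
  LT 180: heading 225 -> 45
  LT 135: heading 45 -> 180
  -- iteration 5/6 --
  PU: pen up
  LT 180: heading 180 -> 0
  LT 135: heading 0 -> 135
  -- iteration 6/6 --
  PU: pen up
  LT 180: heading 135 -> 315
  LT 135: heading 315 -> 90
]
FD 11: (-8,0) -> (-8,11) [heading=90, move]
Final: pos=(-8,11), heading=90, 1 segment(s) drawn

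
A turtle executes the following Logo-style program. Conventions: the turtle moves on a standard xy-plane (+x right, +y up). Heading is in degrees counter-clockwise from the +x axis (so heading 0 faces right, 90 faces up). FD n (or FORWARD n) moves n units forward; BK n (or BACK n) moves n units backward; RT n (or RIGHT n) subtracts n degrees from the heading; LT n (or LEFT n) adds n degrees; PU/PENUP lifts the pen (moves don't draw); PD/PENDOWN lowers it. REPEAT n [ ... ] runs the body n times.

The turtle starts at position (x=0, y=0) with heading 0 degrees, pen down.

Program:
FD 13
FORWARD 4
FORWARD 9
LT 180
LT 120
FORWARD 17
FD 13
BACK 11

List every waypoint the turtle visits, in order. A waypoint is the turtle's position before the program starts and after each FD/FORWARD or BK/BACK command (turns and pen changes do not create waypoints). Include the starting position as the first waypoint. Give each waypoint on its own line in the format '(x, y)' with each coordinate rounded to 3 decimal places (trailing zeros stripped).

Executing turtle program step by step:
Start: pos=(0,0), heading=0, pen down
FD 13: (0,0) -> (13,0) [heading=0, draw]
FD 4: (13,0) -> (17,0) [heading=0, draw]
FD 9: (17,0) -> (26,0) [heading=0, draw]
LT 180: heading 0 -> 180
LT 120: heading 180 -> 300
FD 17: (26,0) -> (34.5,-14.722) [heading=300, draw]
FD 13: (34.5,-14.722) -> (41,-25.981) [heading=300, draw]
BK 11: (41,-25.981) -> (35.5,-16.454) [heading=300, draw]
Final: pos=(35.5,-16.454), heading=300, 6 segment(s) drawn
Waypoints (7 total):
(0, 0)
(13, 0)
(17, 0)
(26, 0)
(34.5, -14.722)
(41, -25.981)
(35.5, -16.454)

Answer: (0, 0)
(13, 0)
(17, 0)
(26, 0)
(34.5, -14.722)
(41, -25.981)
(35.5, -16.454)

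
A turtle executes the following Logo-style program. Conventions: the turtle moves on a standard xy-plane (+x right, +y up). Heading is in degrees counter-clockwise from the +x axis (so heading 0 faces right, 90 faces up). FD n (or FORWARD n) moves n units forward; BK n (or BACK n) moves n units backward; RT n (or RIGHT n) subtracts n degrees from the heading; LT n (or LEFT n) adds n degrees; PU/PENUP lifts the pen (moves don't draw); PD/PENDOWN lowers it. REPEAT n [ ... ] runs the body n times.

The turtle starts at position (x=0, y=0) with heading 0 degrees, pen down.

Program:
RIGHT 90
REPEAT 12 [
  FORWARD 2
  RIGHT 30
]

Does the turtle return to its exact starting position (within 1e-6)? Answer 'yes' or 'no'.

Executing turtle program step by step:
Start: pos=(0,0), heading=0, pen down
RT 90: heading 0 -> 270
REPEAT 12 [
  -- iteration 1/12 --
  FD 2: (0,0) -> (0,-2) [heading=270, draw]
  RT 30: heading 270 -> 240
  -- iteration 2/12 --
  FD 2: (0,-2) -> (-1,-3.732) [heading=240, draw]
  RT 30: heading 240 -> 210
  -- iteration 3/12 --
  FD 2: (-1,-3.732) -> (-2.732,-4.732) [heading=210, draw]
  RT 30: heading 210 -> 180
  -- iteration 4/12 --
  FD 2: (-2.732,-4.732) -> (-4.732,-4.732) [heading=180, draw]
  RT 30: heading 180 -> 150
  -- iteration 5/12 --
  FD 2: (-4.732,-4.732) -> (-6.464,-3.732) [heading=150, draw]
  RT 30: heading 150 -> 120
  -- iteration 6/12 --
  FD 2: (-6.464,-3.732) -> (-7.464,-2) [heading=120, draw]
  RT 30: heading 120 -> 90
  -- iteration 7/12 --
  FD 2: (-7.464,-2) -> (-7.464,0) [heading=90, draw]
  RT 30: heading 90 -> 60
  -- iteration 8/12 --
  FD 2: (-7.464,0) -> (-6.464,1.732) [heading=60, draw]
  RT 30: heading 60 -> 30
  -- iteration 9/12 --
  FD 2: (-6.464,1.732) -> (-4.732,2.732) [heading=30, draw]
  RT 30: heading 30 -> 0
  -- iteration 10/12 --
  FD 2: (-4.732,2.732) -> (-2.732,2.732) [heading=0, draw]
  RT 30: heading 0 -> 330
  -- iteration 11/12 --
  FD 2: (-2.732,2.732) -> (-1,1.732) [heading=330, draw]
  RT 30: heading 330 -> 300
  -- iteration 12/12 --
  FD 2: (-1,1.732) -> (0,0) [heading=300, draw]
  RT 30: heading 300 -> 270
]
Final: pos=(0,0), heading=270, 12 segment(s) drawn

Start position: (0, 0)
Final position: (0, 0)
Distance = 0; < 1e-6 -> CLOSED

Answer: yes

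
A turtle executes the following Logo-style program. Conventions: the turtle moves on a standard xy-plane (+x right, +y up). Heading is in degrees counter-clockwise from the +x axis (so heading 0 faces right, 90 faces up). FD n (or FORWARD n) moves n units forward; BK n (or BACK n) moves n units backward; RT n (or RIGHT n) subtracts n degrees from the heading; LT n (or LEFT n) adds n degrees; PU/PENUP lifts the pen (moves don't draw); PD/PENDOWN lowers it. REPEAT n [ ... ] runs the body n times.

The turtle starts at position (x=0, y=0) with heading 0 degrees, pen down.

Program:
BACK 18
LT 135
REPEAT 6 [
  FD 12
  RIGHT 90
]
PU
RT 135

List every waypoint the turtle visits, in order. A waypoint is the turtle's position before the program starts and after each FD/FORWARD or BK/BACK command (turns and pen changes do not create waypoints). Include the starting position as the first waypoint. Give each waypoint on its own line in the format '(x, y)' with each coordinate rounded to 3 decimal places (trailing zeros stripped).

Executing turtle program step by step:
Start: pos=(0,0), heading=0, pen down
BK 18: (0,0) -> (-18,0) [heading=0, draw]
LT 135: heading 0 -> 135
REPEAT 6 [
  -- iteration 1/6 --
  FD 12: (-18,0) -> (-26.485,8.485) [heading=135, draw]
  RT 90: heading 135 -> 45
  -- iteration 2/6 --
  FD 12: (-26.485,8.485) -> (-18,16.971) [heading=45, draw]
  RT 90: heading 45 -> 315
  -- iteration 3/6 --
  FD 12: (-18,16.971) -> (-9.515,8.485) [heading=315, draw]
  RT 90: heading 315 -> 225
  -- iteration 4/6 --
  FD 12: (-9.515,8.485) -> (-18,0) [heading=225, draw]
  RT 90: heading 225 -> 135
  -- iteration 5/6 --
  FD 12: (-18,0) -> (-26.485,8.485) [heading=135, draw]
  RT 90: heading 135 -> 45
  -- iteration 6/6 --
  FD 12: (-26.485,8.485) -> (-18,16.971) [heading=45, draw]
  RT 90: heading 45 -> 315
]
PU: pen up
RT 135: heading 315 -> 180
Final: pos=(-18,16.971), heading=180, 7 segment(s) drawn
Waypoints (8 total):
(0, 0)
(-18, 0)
(-26.485, 8.485)
(-18, 16.971)
(-9.515, 8.485)
(-18, 0)
(-26.485, 8.485)
(-18, 16.971)

Answer: (0, 0)
(-18, 0)
(-26.485, 8.485)
(-18, 16.971)
(-9.515, 8.485)
(-18, 0)
(-26.485, 8.485)
(-18, 16.971)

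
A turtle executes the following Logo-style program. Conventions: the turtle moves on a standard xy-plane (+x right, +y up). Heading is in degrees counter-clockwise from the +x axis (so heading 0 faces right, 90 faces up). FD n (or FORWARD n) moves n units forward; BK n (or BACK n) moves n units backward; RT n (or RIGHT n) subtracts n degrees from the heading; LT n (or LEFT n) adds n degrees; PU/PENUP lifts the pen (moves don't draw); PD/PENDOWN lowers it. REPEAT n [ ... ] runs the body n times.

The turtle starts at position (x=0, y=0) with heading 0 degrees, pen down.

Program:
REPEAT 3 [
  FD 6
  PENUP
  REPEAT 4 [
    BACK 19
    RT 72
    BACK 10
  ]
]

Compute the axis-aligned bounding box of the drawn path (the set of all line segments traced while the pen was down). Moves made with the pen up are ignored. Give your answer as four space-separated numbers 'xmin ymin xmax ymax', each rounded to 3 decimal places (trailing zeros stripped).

Answer: 0 0 6 0

Derivation:
Executing turtle program step by step:
Start: pos=(0,0), heading=0, pen down
REPEAT 3 [
  -- iteration 1/3 --
  FD 6: (0,0) -> (6,0) [heading=0, draw]
  PU: pen up
  REPEAT 4 [
    -- iteration 1/4 --
    BK 19: (6,0) -> (-13,0) [heading=0, move]
    RT 72: heading 0 -> 288
    BK 10: (-13,0) -> (-16.09,9.511) [heading=288, move]
    -- iteration 2/4 --
    BK 19: (-16.09,9.511) -> (-21.961,27.581) [heading=288, move]
    RT 72: heading 288 -> 216
    BK 10: (-21.961,27.581) -> (-13.871,33.458) [heading=216, move]
    -- iteration 3/4 --
    BK 19: (-13.871,33.458) -> (1.5,44.626) [heading=216, move]
    RT 72: heading 216 -> 144
    BK 10: (1.5,44.626) -> (9.59,38.749) [heading=144, move]
    -- iteration 4/4 --
    BK 19: (9.59,38.749) -> (24.961,27.581) [heading=144, move]
    RT 72: heading 144 -> 72
    BK 10: (24.961,27.581) -> (21.871,18.07) [heading=72, move]
  ]
  -- iteration 2/3 --
  FD 6: (21.871,18.07) -> (23.725,23.776) [heading=72, move]
  PU: pen up
  REPEAT 4 [
    -- iteration 1/4 --
    BK 19: (23.725,23.776) -> (17.854,5.706) [heading=72, move]
    RT 72: heading 72 -> 0
    BK 10: (17.854,5.706) -> (7.854,5.706) [heading=0, move]
    -- iteration 2/4 --
    BK 19: (7.854,5.706) -> (-11.146,5.706) [heading=0, move]
    RT 72: heading 0 -> 288
    BK 10: (-11.146,5.706) -> (-14.236,15.217) [heading=288, move]
    -- iteration 3/4 --
    BK 19: (-14.236,15.217) -> (-20.107,33.287) [heading=288, move]
    RT 72: heading 288 -> 216
    BK 10: (-20.107,33.287) -> (-12.017,39.165) [heading=216, move]
    -- iteration 4/4 --
    BK 19: (-12.017,39.165) -> (3.354,50.333) [heading=216, move]
    RT 72: heading 216 -> 144
    BK 10: (3.354,50.333) -> (11.444,44.455) [heading=144, move]
  ]
  -- iteration 3/3 --
  FD 6: (11.444,44.455) -> (6.59,47.982) [heading=144, move]
  PU: pen up
  REPEAT 4 [
    -- iteration 1/4 --
    BK 19: (6.59,47.982) -> (21.961,36.814) [heading=144, move]
    RT 72: heading 144 -> 72
    BK 10: (21.961,36.814) -> (18.871,27.303) [heading=72, move]
    -- iteration 2/4 --
    BK 19: (18.871,27.303) -> (13,9.233) [heading=72, move]
    RT 72: heading 72 -> 0
    BK 10: (13,9.233) -> (3,9.233) [heading=0, move]
    -- iteration 3/4 --
    BK 19: (3,9.233) -> (-16,9.233) [heading=0, move]
    RT 72: heading 0 -> 288
    BK 10: (-16,9.233) -> (-19.09,18.744) [heading=288, move]
    -- iteration 4/4 --
    BK 19: (-19.09,18.744) -> (-24.961,36.814) [heading=288, move]
    RT 72: heading 288 -> 216
    BK 10: (-24.961,36.814) -> (-16.871,42.692) [heading=216, move]
  ]
]
Final: pos=(-16.871,42.692), heading=216, 1 segment(s) drawn

Segment endpoints: x in {0, 6}, y in {0}
xmin=0, ymin=0, xmax=6, ymax=0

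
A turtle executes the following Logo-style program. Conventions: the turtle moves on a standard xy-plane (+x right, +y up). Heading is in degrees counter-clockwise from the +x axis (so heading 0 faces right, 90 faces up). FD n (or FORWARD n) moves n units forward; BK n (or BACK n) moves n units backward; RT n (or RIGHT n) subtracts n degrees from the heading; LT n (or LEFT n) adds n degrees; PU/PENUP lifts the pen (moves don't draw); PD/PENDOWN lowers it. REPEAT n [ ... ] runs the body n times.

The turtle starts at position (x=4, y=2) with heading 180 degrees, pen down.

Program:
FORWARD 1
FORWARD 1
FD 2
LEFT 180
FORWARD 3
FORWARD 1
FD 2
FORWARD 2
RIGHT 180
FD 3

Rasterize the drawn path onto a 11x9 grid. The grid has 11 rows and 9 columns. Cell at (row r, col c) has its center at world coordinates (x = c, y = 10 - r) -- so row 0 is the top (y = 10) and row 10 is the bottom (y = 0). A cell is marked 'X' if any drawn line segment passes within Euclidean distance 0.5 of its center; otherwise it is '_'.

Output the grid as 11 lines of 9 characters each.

Answer: _________
_________
_________
_________
_________
_________
_________
_________
XXXXXXXXX
_________
_________

Derivation:
Segment 0: (4,2) -> (3,2)
Segment 1: (3,2) -> (2,2)
Segment 2: (2,2) -> (0,2)
Segment 3: (0,2) -> (3,2)
Segment 4: (3,2) -> (4,2)
Segment 5: (4,2) -> (6,2)
Segment 6: (6,2) -> (8,2)
Segment 7: (8,2) -> (5,2)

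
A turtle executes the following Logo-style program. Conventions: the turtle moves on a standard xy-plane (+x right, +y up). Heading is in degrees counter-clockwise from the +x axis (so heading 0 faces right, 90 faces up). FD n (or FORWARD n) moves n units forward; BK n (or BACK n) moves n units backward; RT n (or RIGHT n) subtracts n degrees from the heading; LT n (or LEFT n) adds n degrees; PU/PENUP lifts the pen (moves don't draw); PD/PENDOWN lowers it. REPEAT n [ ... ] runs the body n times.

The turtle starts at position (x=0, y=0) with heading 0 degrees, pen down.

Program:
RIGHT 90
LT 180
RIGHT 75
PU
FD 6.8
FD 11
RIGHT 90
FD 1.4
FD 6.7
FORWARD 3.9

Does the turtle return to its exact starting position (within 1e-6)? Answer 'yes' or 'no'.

Answer: no

Derivation:
Executing turtle program step by step:
Start: pos=(0,0), heading=0, pen down
RT 90: heading 0 -> 270
LT 180: heading 270 -> 90
RT 75: heading 90 -> 15
PU: pen up
FD 6.8: (0,0) -> (6.568,1.76) [heading=15, move]
FD 11: (6.568,1.76) -> (17.193,4.607) [heading=15, move]
RT 90: heading 15 -> 285
FD 1.4: (17.193,4.607) -> (17.556,3.255) [heading=285, move]
FD 6.7: (17.556,3.255) -> (19.29,-3.217) [heading=285, move]
FD 3.9: (19.29,-3.217) -> (20.299,-6.984) [heading=285, move]
Final: pos=(20.299,-6.984), heading=285, 0 segment(s) drawn

Start position: (0, 0)
Final position: (20.299, -6.984)
Distance = 21.467; >= 1e-6 -> NOT closed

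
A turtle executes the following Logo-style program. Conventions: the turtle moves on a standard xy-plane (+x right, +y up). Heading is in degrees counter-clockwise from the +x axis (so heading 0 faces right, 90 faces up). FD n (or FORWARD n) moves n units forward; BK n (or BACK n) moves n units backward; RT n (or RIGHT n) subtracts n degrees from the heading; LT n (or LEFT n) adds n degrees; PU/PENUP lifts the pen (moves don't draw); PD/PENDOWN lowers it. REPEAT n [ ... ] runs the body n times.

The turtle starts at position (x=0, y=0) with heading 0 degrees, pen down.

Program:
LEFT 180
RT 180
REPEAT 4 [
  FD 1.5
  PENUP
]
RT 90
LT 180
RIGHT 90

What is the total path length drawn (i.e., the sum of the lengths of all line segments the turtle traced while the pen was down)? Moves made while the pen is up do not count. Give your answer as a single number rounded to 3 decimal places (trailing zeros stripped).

Executing turtle program step by step:
Start: pos=(0,0), heading=0, pen down
LT 180: heading 0 -> 180
RT 180: heading 180 -> 0
REPEAT 4 [
  -- iteration 1/4 --
  FD 1.5: (0,0) -> (1.5,0) [heading=0, draw]
  PU: pen up
  -- iteration 2/4 --
  FD 1.5: (1.5,0) -> (3,0) [heading=0, move]
  PU: pen up
  -- iteration 3/4 --
  FD 1.5: (3,0) -> (4.5,0) [heading=0, move]
  PU: pen up
  -- iteration 4/4 --
  FD 1.5: (4.5,0) -> (6,0) [heading=0, move]
  PU: pen up
]
RT 90: heading 0 -> 270
LT 180: heading 270 -> 90
RT 90: heading 90 -> 0
Final: pos=(6,0), heading=0, 1 segment(s) drawn

Segment lengths:
  seg 1: (0,0) -> (1.5,0), length = 1.5
Total = 1.5

Answer: 1.5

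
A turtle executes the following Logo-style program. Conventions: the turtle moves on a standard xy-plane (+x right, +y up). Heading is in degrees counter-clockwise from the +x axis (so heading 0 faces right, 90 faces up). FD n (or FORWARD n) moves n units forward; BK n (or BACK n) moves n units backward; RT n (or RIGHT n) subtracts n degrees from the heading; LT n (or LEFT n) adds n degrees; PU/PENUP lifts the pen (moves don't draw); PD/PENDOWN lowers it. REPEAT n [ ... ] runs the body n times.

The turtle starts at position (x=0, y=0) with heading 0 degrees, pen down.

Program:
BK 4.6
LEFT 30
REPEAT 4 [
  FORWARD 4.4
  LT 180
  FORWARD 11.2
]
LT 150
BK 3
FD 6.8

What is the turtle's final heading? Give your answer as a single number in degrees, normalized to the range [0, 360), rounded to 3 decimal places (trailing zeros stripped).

Executing turtle program step by step:
Start: pos=(0,0), heading=0, pen down
BK 4.6: (0,0) -> (-4.6,0) [heading=0, draw]
LT 30: heading 0 -> 30
REPEAT 4 [
  -- iteration 1/4 --
  FD 4.4: (-4.6,0) -> (-0.789,2.2) [heading=30, draw]
  LT 180: heading 30 -> 210
  FD 11.2: (-0.789,2.2) -> (-10.489,-3.4) [heading=210, draw]
  -- iteration 2/4 --
  FD 4.4: (-10.489,-3.4) -> (-14.299,-5.6) [heading=210, draw]
  LT 180: heading 210 -> 30
  FD 11.2: (-14.299,-5.6) -> (-4.6,0) [heading=30, draw]
  -- iteration 3/4 --
  FD 4.4: (-4.6,0) -> (-0.789,2.2) [heading=30, draw]
  LT 180: heading 30 -> 210
  FD 11.2: (-0.789,2.2) -> (-10.489,-3.4) [heading=210, draw]
  -- iteration 4/4 --
  FD 4.4: (-10.489,-3.4) -> (-14.299,-5.6) [heading=210, draw]
  LT 180: heading 210 -> 30
  FD 11.2: (-14.299,-5.6) -> (-4.6,0) [heading=30, draw]
]
LT 150: heading 30 -> 180
BK 3: (-4.6,0) -> (-1.6,0) [heading=180, draw]
FD 6.8: (-1.6,0) -> (-8.4,0) [heading=180, draw]
Final: pos=(-8.4,0), heading=180, 11 segment(s) drawn

Answer: 180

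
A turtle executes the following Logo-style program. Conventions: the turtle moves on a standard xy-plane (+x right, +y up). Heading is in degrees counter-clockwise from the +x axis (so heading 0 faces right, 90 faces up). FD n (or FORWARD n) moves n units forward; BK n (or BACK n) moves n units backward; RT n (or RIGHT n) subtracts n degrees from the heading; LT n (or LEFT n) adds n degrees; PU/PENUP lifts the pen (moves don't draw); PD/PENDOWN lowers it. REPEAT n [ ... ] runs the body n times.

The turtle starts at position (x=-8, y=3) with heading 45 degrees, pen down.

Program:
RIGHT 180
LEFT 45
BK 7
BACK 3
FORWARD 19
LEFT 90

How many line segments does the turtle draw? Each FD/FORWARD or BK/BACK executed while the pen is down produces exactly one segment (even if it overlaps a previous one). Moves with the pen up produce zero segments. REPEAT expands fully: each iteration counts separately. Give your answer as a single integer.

Answer: 3

Derivation:
Executing turtle program step by step:
Start: pos=(-8,3), heading=45, pen down
RT 180: heading 45 -> 225
LT 45: heading 225 -> 270
BK 7: (-8,3) -> (-8,10) [heading=270, draw]
BK 3: (-8,10) -> (-8,13) [heading=270, draw]
FD 19: (-8,13) -> (-8,-6) [heading=270, draw]
LT 90: heading 270 -> 0
Final: pos=(-8,-6), heading=0, 3 segment(s) drawn
Segments drawn: 3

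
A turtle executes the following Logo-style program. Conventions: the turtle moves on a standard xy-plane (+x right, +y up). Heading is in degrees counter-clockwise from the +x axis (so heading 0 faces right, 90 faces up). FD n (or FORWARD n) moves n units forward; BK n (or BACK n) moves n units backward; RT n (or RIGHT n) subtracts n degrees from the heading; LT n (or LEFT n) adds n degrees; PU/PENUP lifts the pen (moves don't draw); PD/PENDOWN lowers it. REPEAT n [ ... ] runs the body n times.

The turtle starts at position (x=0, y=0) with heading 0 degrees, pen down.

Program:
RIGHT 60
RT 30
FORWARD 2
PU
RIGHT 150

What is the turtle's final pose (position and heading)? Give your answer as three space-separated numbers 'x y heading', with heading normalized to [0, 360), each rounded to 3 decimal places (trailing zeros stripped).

Answer: 0 -2 120

Derivation:
Executing turtle program step by step:
Start: pos=(0,0), heading=0, pen down
RT 60: heading 0 -> 300
RT 30: heading 300 -> 270
FD 2: (0,0) -> (0,-2) [heading=270, draw]
PU: pen up
RT 150: heading 270 -> 120
Final: pos=(0,-2), heading=120, 1 segment(s) drawn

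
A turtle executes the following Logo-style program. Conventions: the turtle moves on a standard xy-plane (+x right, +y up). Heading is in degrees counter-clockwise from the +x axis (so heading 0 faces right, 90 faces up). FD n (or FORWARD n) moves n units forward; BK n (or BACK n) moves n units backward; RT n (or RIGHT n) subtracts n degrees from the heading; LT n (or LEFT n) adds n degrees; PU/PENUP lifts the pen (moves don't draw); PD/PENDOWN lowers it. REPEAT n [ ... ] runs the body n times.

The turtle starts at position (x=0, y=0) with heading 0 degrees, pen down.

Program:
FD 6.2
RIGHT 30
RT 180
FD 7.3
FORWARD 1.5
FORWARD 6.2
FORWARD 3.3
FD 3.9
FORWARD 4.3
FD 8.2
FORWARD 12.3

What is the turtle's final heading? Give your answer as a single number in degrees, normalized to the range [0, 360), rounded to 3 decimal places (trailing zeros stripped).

Answer: 150

Derivation:
Executing turtle program step by step:
Start: pos=(0,0), heading=0, pen down
FD 6.2: (0,0) -> (6.2,0) [heading=0, draw]
RT 30: heading 0 -> 330
RT 180: heading 330 -> 150
FD 7.3: (6.2,0) -> (-0.122,3.65) [heading=150, draw]
FD 1.5: (-0.122,3.65) -> (-1.421,4.4) [heading=150, draw]
FD 6.2: (-1.421,4.4) -> (-6.79,7.5) [heading=150, draw]
FD 3.3: (-6.79,7.5) -> (-9.648,9.15) [heading=150, draw]
FD 3.9: (-9.648,9.15) -> (-13.026,11.1) [heading=150, draw]
FD 4.3: (-13.026,11.1) -> (-16.75,13.25) [heading=150, draw]
FD 8.2: (-16.75,13.25) -> (-23.851,17.35) [heading=150, draw]
FD 12.3: (-23.851,17.35) -> (-34.503,23.5) [heading=150, draw]
Final: pos=(-34.503,23.5), heading=150, 9 segment(s) drawn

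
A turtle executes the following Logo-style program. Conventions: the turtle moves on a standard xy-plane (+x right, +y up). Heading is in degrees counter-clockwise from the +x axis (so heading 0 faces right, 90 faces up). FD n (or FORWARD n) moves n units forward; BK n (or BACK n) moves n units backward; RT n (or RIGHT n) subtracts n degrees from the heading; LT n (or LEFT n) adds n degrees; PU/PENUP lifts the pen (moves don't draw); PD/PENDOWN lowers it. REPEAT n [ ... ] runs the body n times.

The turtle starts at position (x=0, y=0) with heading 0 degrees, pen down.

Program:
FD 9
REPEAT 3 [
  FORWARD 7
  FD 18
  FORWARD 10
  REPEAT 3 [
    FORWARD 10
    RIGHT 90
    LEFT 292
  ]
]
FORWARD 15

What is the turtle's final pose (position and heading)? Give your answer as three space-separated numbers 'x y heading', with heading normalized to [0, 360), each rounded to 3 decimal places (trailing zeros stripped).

Executing turtle program step by step:
Start: pos=(0,0), heading=0, pen down
FD 9: (0,0) -> (9,0) [heading=0, draw]
REPEAT 3 [
  -- iteration 1/3 --
  FD 7: (9,0) -> (16,0) [heading=0, draw]
  FD 18: (16,0) -> (34,0) [heading=0, draw]
  FD 10: (34,0) -> (44,0) [heading=0, draw]
  REPEAT 3 [
    -- iteration 1/3 --
    FD 10: (44,0) -> (54,0) [heading=0, draw]
    RT 90: heading 0 -> 270
    LT 292: heading 270 -> 202
    -- iteration 2/3 --
    FD 10: (54,0) -> (44.728,-3.746) [heading=202, draw]
    RT 90: heading 202 -> 112
    LT 292: heading 112 -> 44
    -- iteration 3/3 --
    FD 10: (44.728,-3.746) -> (51.922,3.201) [heading=44, draw]
    RT 90: heading 44 -> 314
    LT 292: heading 314 -> 246
  ]
  -- iteration 2/3 --
  FD 7: (51.922,3.201) -> (49.074,-3.194) [heading=246, draw]
  FD 18: (49.074,-3.194) -> (41.753,-19.638) [heading=246, draw]
  FD 10: (41.753,-19.638) -> (37.686,-28.774) [heading=246, draw]
  REPEAT 3 [
    -- iteration 1/3 --
    FD 10: (37.686,-28.774) -> (33.618,-37.909) [heading=246, draw]
    RT 90: heading 246 -> 156
    LT 292: heading 156 -> 88
    -- iteration 2/3 --
    FD 10: (33.618,-37.909) -> (33.967,-27.915) [heading=88, draw]
    RT 90: heading 88 -> 358
    LT 292: heading 358 -> 290
    -- iteration 3/3 --
    FD 10: (33.967,-27.915) -> (37.388,-37.312) [heading=290, draw]
    RT 90: heading 290 -> 200
    LT 292: heading 200 -> 132
  ]
  -- iteration 3/3 --
  FD 7: (37.388,-37.312) -> (32.704,-32.11) [heading=132, draw]
  FD 18: (32.704,-32.11) -> (20.659,-18.733) [heading=132, draw]
  FD 10: (20.659,-18.733) -> (13.968,-11.302) [heading=132, draw]
  REPEAT 3 [
    -- iteration 1/3 --
    FD 10: (13.968,-11.302) -> (7.277,-3.871) [heading=132, draw]
    RT 90: heading 132 -> 42
    LT 292: heading 42 -> 334
    -- iteration 2/3 --
    FD 10: (7.277,-3.871) -> (16.265,-8.254) [heading=334, draw]
    RT 90: heading 334 -> 244
    LT 292: heading 244 -> 176
    -- iteration 3/3 --
    FD 10: (16.265,-8.254) -> (6.289,-7.557) [heading=176, draw]
    RT 90: heading 176 -> 86
    LT 292: heading 86 -> 18
  ]
]
FD 15: (6.289,-7.557) -> (20.555,-2.921) [heading=18, draw]
Final: pos=(20.555,-2.921), heading=18, 20 segment(s) drawn

Answer: 20.555 -2.921 18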